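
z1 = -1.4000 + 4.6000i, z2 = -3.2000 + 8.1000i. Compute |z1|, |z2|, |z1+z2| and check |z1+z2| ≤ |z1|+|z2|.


|z1| = sqrt((-1.4)^2 + 4.6^2) = sqrt(23.12) = 4.8083
|z2| = sqrt((-3.2)^2 + 8.1^2) = sqrt(75.85) = 8.7092
z1+z2 = -4.6000 + 12.7000i
|z1+z2| = sqrt(182.45) = 13.5074
|z1|+|z2| = 4.8083 + 8.7092 = 13.5175

|z1+z2| = 13.5074 ≤ |z1|+|z2| = 13.5175 (verified)


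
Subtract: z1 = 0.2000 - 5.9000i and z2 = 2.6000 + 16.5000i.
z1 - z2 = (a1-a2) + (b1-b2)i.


Real: 0.2 - 2.6 = -2.4
Imag: -5.9 - 16.5 = -22.4

-2.4000 - 22.4000i


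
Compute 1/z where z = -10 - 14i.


|z|^2 = 100+196 = 296
1/z = (-10 + 14i)/296

1/z = -0.0338 + 0.0473i


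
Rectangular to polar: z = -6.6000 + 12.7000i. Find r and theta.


r = sqrt(43.56+161.29) = sqrt(204.85) = 14.3126
theta = atan2(12.7, -6.6) = 117.4602 degrees

r = 14.3126, theta = 117.4602 degrees


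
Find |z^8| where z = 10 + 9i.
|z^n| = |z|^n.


|z| = sqrt(100+81) = sqrt(181) = 13.4536
|z^8| = |z|^8 = (sqrt(181))^8 = 181^4 = 1073283121

|z^8| = 1073283121


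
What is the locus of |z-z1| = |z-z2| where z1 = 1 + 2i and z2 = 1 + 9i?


Equal distances means the locus is the perpendicular bisector of z1 and z2.
Midpoint = ((1+1)/2, (2+9)/2) = (1.0000, 5.5000)

Perpendicular bisector through (1.0000, 5.5000)


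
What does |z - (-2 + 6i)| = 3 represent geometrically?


|z - z0| = r is a circle with center z0 and radius r.
Center = (-2, 6), radius = 3

Circle with center (-2, 6) and radius 3


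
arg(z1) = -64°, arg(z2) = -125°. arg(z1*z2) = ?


arg(z1*z2) = -64° - 125° = -189°
Normalized to (-180°, 180°]: 171°

171°


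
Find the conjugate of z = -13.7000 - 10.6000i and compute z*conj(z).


z_bar = -13.7000 + 10.6000i
z*z_bar = (-13.7)^2 + (-10.6)^2 = 187.69 + 112.36 = 300.05

z_bar = -13.7000 + 10.6000i, z*z_bar = 300.05


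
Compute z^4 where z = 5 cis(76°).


r^4 = 5^4 = 625
n*theta = 4*76° = 304° = 304° (mod 360)
a = 625*cos(304°) = 349.4956
b = 625*sin(304°) = -518.1485

625 cis(304°) = 349.4956 - 518.1485i


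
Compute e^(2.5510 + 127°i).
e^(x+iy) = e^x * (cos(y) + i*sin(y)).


e^2.5510 = 12.8199
cos(127°) = -0.601815
sin(127°) = 0.798636
Real = 12.8199*(-0.601815) = -7.7152
Imag = 12.8199*0.798636 = 10.2384

-7.7152 + 10.2384i


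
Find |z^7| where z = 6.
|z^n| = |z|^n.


|z| = sqrt(36+0) = sqrt(36) = 6
|z^7| = |z|^7 = 6^7 = 279936

|z^7| = 279936


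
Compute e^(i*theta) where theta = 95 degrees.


cos(95°) = -0.0872
sin(95°) = 0.9962

e^(i*95°) = -0.0872 + 0.9962i


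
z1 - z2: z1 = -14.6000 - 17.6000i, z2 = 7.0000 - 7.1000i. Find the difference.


Real: -14.6 - 7 = -21.6
Imag: -17.6 + 7.1 = -10.5

-21.6000 - 10.5000i


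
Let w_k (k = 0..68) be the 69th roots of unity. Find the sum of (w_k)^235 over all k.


The roots are w_k = w^k with w = e^(2*pi*i/69), and (w^k)^235 = (w^235)^k.
So S = 1 + u + u^2 + ... + u^(68) with u = w^235.
235 = 3*69 + 28, so 235 is not a multiple of 69: u = (w^69)^3 * w^28 = w^28 ≠ 1 (w is a primitive 69th root), while u^69 = (w^69)^235 = 1.
Geometric series: S = (1 - u^69)/(1 - u) = (1 - 1)/(1 - u) = 0

S = 0


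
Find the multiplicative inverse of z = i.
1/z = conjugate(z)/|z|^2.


|z|^2 = 0+1 = 1
1/z = (0 - 1i)/1

1/z = 0 - 1.0000i


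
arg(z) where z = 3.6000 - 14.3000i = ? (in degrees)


Re = 3.6, Im = -14.3
arg = atan2(-14.3, 3.6) = -75.8695 degrees

arg(z) = -75.8695 degrees


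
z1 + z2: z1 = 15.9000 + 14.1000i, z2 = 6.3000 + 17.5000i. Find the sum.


Real: 15.9 + 6.3 = 22.2
Imag: 14.1 + 17.5 = 31.6

22.2000 + 31.6000i


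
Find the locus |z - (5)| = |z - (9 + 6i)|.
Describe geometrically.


Equal distances means the locus is the perpendicular bisector of z1 and z2.
Midpoint = ((5+9)/2, (0+6)/2) = (7.0000, 3.0000)

Perpendicular bisector through (7.0000, 3.0000)


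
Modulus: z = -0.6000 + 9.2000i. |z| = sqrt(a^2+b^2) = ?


|z| = sqrt((-0.6)^2 + 9.2^2) = sqrt(0.36 + 84.64) = sqrt(85) = 9.2195

|z| = 9.2195


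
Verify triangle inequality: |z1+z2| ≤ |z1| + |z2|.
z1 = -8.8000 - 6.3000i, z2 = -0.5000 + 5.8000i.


|z1| = sqrt((-8.8)^2 + (-6.3)^2) = sqrt(117.13) = 10.8227
|z2| = sqrt((-0.5)^2 + 5.8^2) = sqrt(33.89) = 5.8215
z1+z2 = -9.3000 - 0.5000i
|z1+z2| = sqrt(86.74) = 9.3134
|z1|+|z2| = 10.8227 + 5.8215 = 16.6442

|z1+z2| = 9.3134 ≤ |z1|+|z2| = 16.6442 (verified)


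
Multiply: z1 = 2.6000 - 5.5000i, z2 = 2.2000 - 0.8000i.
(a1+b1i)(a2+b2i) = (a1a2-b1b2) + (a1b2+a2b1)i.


Real = 2.6*2.2 - (-5.5)*(-0.8) = 5.72 - 4.4 = 1.32
Imag = 2.6*(-0.8) + 2.2*(-5.5) = -2.08 - (12.1) = -14.18

1.3200 - 14.1800i


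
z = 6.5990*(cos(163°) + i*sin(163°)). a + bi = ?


a = 6.5990*cos(163°) = 6.5990*(-0.956305) = -6.3107
b = 6.5990*sin(163°) = 6.5990*0.292372 = 1.9294

-6.3107 + 1.9294i


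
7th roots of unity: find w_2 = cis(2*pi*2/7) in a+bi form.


Angle = 360*2/7 = 102.8571°
a = cos(102.8571°) = -0.2225
b = sin(102.8571°) = 0.9749

-0.2225 + 0.9749i


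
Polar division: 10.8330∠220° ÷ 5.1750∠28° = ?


r = 10.8330 / 5.1750 = 2.0933
theta = 220° - 28° = 192° = 192° (mod 360)

2.0933 cis(192°)


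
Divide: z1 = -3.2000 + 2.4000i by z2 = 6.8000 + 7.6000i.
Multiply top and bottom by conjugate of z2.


Conjugate of z2 = 6.8000 - 7.6000i
Numerator: (-3.2000 + 2.4000i)(6.8000 - 7.6000i) = -3.5200 + 40.6400i
Denominator: 6.8^2 + 7.6^2 = 104
Result = (-3.5200 + 40.6400i)/104

-0.0338 + 0.3908i


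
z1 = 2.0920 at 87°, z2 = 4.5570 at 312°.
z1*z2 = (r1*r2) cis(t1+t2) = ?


r = 2.0920 * 4.5570 = 9.5332
theta = 87° + 312° = 399° = 39° (mod 360)

9.5332 cis(39°)


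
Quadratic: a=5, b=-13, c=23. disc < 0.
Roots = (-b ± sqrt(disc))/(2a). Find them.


disc = (-13)^2 - 4*5*23 = 169 - 460 = -291
sqrt(|disc|) = sqrt(291) = 17.0587
Real part = 13/(2*5) = 1.3000
Imag part = 17.0587/(2*5) = 1.7059

1.3000 ± 1.7059i


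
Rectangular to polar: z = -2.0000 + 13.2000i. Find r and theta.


r = sqrt(4+174.24) = sqrt(178.24) = 13.3507
theta = atan2(13.2, -2) = 98.6156 degrees

r = 13.3507, theta = 98.6156 degrees


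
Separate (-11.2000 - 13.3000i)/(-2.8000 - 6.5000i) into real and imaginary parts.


Multiply by conjugate: (-11.2000 - 13.3000i)(-2.8000 + 6.5000i) / ((-2.8)^2 + (-6.5)^2)
Numerator real = -11.2*(-2.8) - (13.3)*(-6.5) = 117.81
Numerator imag = -13.3*(-2.8) - (-11.2)*(-6.5) = -35.56
Denominator = 50.09
Re(z) = 117.81/50.09 = 2.3520
Im(z) = -35.56/50.09 = -0.7099

Re(z) = 2.3520, Im(z) = -0.7099


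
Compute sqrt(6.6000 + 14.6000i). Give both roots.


|z| = sqrt(43.56+213.16) = 16.0225
sqrt((|z|+a)/2) = sqrt((16.0225+6.6)/2) = sqrt(11.3112) = 3.3632
sqrt((|z|-a)/2) = sqrt((16.0225-6.6)/2) = sqrt(4.7112) = 2.1705

±(3.3632 + 2.1705i) i.e. 3.3632 + 2.1705i and -3.3632 - 2.1705i


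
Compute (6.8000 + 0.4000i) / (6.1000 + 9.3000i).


Conjugate of z2 = 6.1000 - 9.3000i
Numerator: (6.8000 + 0.4000i)(6.1000 - 9.3000i) = 45.2000 - 60.8000i
Denominator: 6.1^2 + 9.3^2 = 123.7
Result = (45.2000 - 60.8000i)/123.7

0.3654 - 0.4915i


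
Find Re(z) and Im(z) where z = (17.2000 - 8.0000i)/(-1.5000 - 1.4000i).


Multiply by conjugate: (17.2000 - 8.0000i)(-1.5000 + 1.4000i) / ((-1.5)^2 + (-1.4)^2)
Numerator real = 17.2*(-1.5) - (8)*(-1.4) = -14.6
Numerator imag = -8*(-1.5) - 17.2*(-1.4) = 36.08
Denominator = 4.21
Re(z) = -14.6/4.21 = -3.4679
Im(z) = 36.08/4.21 = 8.5701

Re(z) = -3.4679, Im(z) = 8.5701


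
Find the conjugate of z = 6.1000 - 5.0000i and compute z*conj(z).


z_bar = 6.1000 + 5.0000i
z*z_bar = 6.1^2 + (-5)^2 = 37.21 + 25 = 62.21

z_bar = 6.1000 + 5.0000i, z*z_bar = 62.21


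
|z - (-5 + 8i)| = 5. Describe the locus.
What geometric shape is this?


|z - z0| = r is a circle with center z0 and radius r.
Center = (-5, 8), radius = 5

Circle with center (-5, 8) and radius 5


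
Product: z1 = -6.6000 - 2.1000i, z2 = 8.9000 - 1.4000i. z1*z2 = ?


Real = -6.6*8.9 - (-2.1)*(-1.4) = -58.74 - 2.94 = -61.68
Imag = -6.6*(-1.4) + 8.9*(-2.1) = 9.24 - (18.69) = -9.45

-61.6800 - 9.4500i


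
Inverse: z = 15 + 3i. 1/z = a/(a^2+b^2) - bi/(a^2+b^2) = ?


|z|^2 = 225+9 = 234
1/z = (15 - 3i)/234

1/z = 0.0641 - 0.0128i


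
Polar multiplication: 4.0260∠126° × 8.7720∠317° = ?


r = 4.0260 * 8.7720 = 35.3161
theta = 126° + 317° = 443° = 83° (mod 360)

35.3161 cis(83°)


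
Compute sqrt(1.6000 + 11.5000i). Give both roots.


|z| = sqrt(2.56+132.25) = 11.6108
sqrt((|z|+a)/2) = sqrt((11.6108+1.6)/2) = sqrt(6.6054) = 2.5701
sqrt((|z|-a)/2) = sqrt((11.6108-1.6)/2) = sqrt(5.0054) = 2.2373

±(2.5701 + 2.2373i) i.e. 2.5701 + 2.2373i and -2.5701 - 2.2373i


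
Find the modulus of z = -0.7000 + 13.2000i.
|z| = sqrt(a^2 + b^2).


|z| = sqrt((-0.7)^2 + 13.2^2) = sqrt(0.49 + 174.24) = sqrt(174.73) = 13.2185

|z| = 13.2185


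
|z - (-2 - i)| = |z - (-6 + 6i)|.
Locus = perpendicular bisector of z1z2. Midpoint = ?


Equal distances means the locus is the perpendicular bisector of z1 and z2.
Midpoint = ((-2+(-6))/2, (-1+6)/2) = (-4.0000, 2.5000)

Perpendicular bisector through (-4.0000, 2.5000)


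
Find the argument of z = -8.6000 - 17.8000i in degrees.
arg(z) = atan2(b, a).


Re = -8.6, Im = -17.8
arg = atan2(-17.8, -8.6) = -115.7873 degrees

arg(z) = -115.7873 degrees


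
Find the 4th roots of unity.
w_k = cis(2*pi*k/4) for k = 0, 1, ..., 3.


The 4th roots of unity are cis(360k/4°) for k=0..3
Angle step = 360/4 = 90°
Primitive root: cis(90°)
Primitive root = 0 + 1.0000i

4 roots at angles: 0°, 90°, 180°, 270°


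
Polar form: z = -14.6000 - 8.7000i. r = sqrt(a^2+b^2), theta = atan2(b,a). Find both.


r = sqrt(213.16+75.69) = sqrt(288.85) = 16.9956
theta = atan2(-8.7, -14.6) = -149.2097 degrees

r = 16.9956, theta = -149.2097 degrees


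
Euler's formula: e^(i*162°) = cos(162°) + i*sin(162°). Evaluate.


cos(162°) = -0.9511
sin(162°) = 0.3090

e^(i*162°) = -0.9511 + 0.3090i


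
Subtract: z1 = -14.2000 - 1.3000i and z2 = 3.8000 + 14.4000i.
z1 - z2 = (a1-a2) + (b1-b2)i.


Real: -14.2 - 3.8 = -18
Imag: -1.3 - 14.4 = -15.7

-18.0000 - 15.7000i


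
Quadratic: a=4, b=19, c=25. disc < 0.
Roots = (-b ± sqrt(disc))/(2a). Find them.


disc = 19^2 - 4*4*25 = 361 - 400 = -39
sqrt(|disc|) = sqrt(39) = 6.2450
Real part = -19/(2*4) = -2.3750
Imag part = 6.2450/(2*4) = 0.7806

-2.3750 ± 0.7806i


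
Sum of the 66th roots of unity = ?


The sum of all 66th roots of unity is 0.
Geometric series: (1 - w^66)/(1 - w) = (1-1)/(1-w) = 0 since w^66 = 1, w ≠ 1.
Alternatively: coefficient of z^65 in z^66 - 1 is 0.

0


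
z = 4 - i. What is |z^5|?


|z| = sqrt(16+1) = sqrt(17) = 4.1231
|z^5| = |z|^5 = (sqrt(17))^5 = 17^2 * sqrt(17) = 289*sqrt(17)

|z^5| = 289*sqrt(17) ≈ 1191.5775


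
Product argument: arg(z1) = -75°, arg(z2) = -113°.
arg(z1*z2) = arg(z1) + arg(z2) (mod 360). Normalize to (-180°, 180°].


arg(z1*z2) = -75° - 113° = -188°
Normalized to (-180°, 180°]: 172°

172°


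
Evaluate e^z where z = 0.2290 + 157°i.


e^0.2290 = 1.2573
cos(157°) = -0.920505
sin(157°) = 0.39073
Real = 1.2573*(-0.920505) = -1.1574
Imag = 1.2573*0.39073 = 0.4913

-1.1574 + 0.4913i


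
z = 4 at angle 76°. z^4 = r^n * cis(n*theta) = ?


r^4 = 4^4 = 256
n*theta = 4*76° = 304° = 304° (mod 360)
a = 256*cos(304°) = 143.1534
b = 256*sin(304°) = -212.2336

256 cis(304°) = 143.1534 - 212.2336i


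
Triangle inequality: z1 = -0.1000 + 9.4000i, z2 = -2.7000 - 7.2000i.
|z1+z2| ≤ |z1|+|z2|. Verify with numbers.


|z1| = sqrt((-0.1)^2 + 9.4^2) = sqrt(88.37) = 9.4005
|z2| = sqrt((-2.7)^2 + (-7.2)^2) = sqrt(59.13) = 7.6896
z1+z2 = -2.8000 + 2.2000i
|z1+z2| = sqrt(12.68) = 3.5609
|z1|+|z2| = 9.4005 + 7.6896 = 17.0901

|z1+z2| = 3.5609 ≤ |z1|+|z2| = 17.0901 (verified)


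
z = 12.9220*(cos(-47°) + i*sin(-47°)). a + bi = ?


a = 12.9220*cos(-47°) = 12.9220*0.682 = 8.8128
b = 12.9220*sin(-47°) = 12.9220*(-0.731354) = -9.4506

8.8128 - 9.4506i


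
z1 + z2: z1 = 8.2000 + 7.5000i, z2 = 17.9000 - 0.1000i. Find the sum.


Real: 8.2 + 17.9 = 26.1
Imag: 7.5 - 0.1 = 7.4

26.1000 + 7.4000i


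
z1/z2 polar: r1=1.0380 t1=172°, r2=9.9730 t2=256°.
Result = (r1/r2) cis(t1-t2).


r = 1.0380 / 9.9730 = 0.1041
theta = 172° - 256° = -84° = 276° (mod 360)

0.1041 cis(276°)


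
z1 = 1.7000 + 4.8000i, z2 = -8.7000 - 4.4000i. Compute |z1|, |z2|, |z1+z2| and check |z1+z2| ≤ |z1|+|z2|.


|z1| = sqrt(1.7^2 + 4.8^2) = sqrt(25.93) = 5.0922
|z2| = sqrt((-8.7)^2 + (-4.4)^2) = sqrt(95.05) = 9.7494
z1+z2 = -7.0000 + 0.4000i
|z1+z2| = sqrt(49.16) = 7.0114
|z1|+|z2| = 5.0922 + 9.7494 = 14.8416

|z1+z2| = 7.0114 ≤ |z1|+|z2| = 14.8416 (verified)


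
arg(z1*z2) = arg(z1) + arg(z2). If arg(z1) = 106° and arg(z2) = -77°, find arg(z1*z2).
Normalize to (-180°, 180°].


arg(z1*z2) = 106° - 77° = 29°
Normalized to (-180°, 180°]: 29°

29°


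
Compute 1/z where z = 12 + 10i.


|z|^2 = 144+100 = 244
1/z = (12 - 10i)/244

1/z = 0.0492 - 0.0410i


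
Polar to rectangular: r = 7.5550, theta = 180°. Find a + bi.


a = 7.5550*cos(180°) = 7.5550*(-1) = -7.5550
b = 7.5550*sin(180°) = 7.5550*0 = 0

-7.5550 + 0i


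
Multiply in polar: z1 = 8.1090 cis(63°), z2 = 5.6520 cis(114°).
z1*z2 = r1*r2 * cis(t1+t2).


r = 8.1090 * 5.6520 = 45.8321
theta = 63° + 114° = 177° = 177° (mod 360)

45.8321 cis(177°)


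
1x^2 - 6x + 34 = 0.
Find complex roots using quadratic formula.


disc = (-6)^2 - 4*1*34 = 36 - 136 = -100
sqrt(|disc|) = sqrt(100) = 10.0000
Real part = 6/(2*1) = 3.0000
Imag part = 10.0000/(2*1) = 5.0000

3.0000 ± 5.0000i


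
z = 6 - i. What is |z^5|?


|z| = sqrt(36+1) = sqrt(37) = 6.0828
|z^5| = |z|^5 = (sqrt(37))^5 = 37^2 * sqrt(37) = 1369*sqrt(37)

|z^5| = 1369*sqrt(37) ≈ 8327.3019


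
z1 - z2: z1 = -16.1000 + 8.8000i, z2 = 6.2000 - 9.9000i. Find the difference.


Real: -16.1 - 6.2 = -22.3
Imag: 8.8 + 9.9 = 18.7

-22.3000 + 18.7000i


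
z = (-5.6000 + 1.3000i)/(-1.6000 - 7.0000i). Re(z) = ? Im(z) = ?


Multiply by conjugate: (-5.6000 + 1.3000i)(-1.6000 + 7.0000i) / ((-1.6)^2 + (-7)^2)
Numerator real = -5.6*(-1.6) + 1.3*(-7) = -0.14
Numerator imag = 1.3*(-1.6) - (-5.6)*(-7) = -41.28
Denominator = 51.56
Re(z) = -0.14/51.56 = -0.0027
Im(z) = -41.28/51.56 = -0.8006

Re(z) = -0.0027, Im(z) = -0.8006


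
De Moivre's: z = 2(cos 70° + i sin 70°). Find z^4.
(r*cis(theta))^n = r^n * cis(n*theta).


r^4 = 2^4 = 16
n*theta = 4*70° = 280° = 280° (mod 360)
a = 16*cos(280°) = 2.7784
b = 16*sin(280°) = -15.7569

16 cis(280°) = 2.7784 - 15.7569i


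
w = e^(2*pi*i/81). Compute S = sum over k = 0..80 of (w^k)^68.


The roots are w_k = w^k with w = e^(2*pi*i/81), and (w^k)^68 = (w^68)^k.
So S = 1 + u + u^2 + ... + u^(80) with u = w^68.
68 = 0*81 + 68, so 68 is not a multiple of 81: u = w^68 ≠ 1 (w is a primitive 81th root), while u^81 = (w^81)^68 = 1.
Geometric series: S = (1 - u^81)/(1 - u) = (1 - 1)/(1 - u) = 0

S = 0


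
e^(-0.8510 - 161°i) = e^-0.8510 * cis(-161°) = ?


e^-0.8510 = 0.4270
cos(-161°) = -0.9455
sin(-161°) = -0.3256
Real = 0.4270*(-0.9455) = -0.4037
Imag = 0.4270*(-0.3256) = -0.1390

-0.4037 - 0.1390i


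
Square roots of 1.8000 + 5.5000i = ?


|z| = sqrt(3.24+30.25) = 5.7871
sqrt((|z|+a)/2) = sqrt((5.7871+1.8)/2) = sqrt(3.7935) = 1.9477
sqrt((|z|-a)/2) = sqrt((5.7871-1.8)/2) = sqrt(1.9935) = 1.4119

±(1.9477 + 1.4119i) i.e. 1.9477 + 1.4119i and -1.9477 - 1.4119i


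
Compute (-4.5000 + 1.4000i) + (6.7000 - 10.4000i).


Real: -4.5 + 6.7 = 2.2
Imag: 1.4 - 10.4 = -9

2.2000 - 9.0000i


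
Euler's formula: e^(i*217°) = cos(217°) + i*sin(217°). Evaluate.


cos(217°) = -0.7986
sin(217°) = -0.6018

e^(i*217°) = -0.7986 - 0.6018i


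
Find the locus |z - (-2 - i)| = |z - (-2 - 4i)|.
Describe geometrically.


Equal distances means the locus is the perpendicular bisector of z1 and z2.
Midpoint = ((-2+(-2))/2, (-1+(-4))/2) = (-2.0000, -2.5000)

Perpendicular bisector through (-2.0000, -2.5000)


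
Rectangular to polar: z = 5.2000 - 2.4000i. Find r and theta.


r = sqrt(27.04+5.76) = sqrt(32.8) = 5.7271
theta = atan2(-2.4, 5.2) = -24.7751 degrees

r = 5.7271, theta = -24.7751 degrees


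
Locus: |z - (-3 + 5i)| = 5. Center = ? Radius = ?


|z - z0| = r is a circle with center z0 and radius r.
Center = (-3, 5), radius = 5

Circle with center (-3, 5) and radius 5


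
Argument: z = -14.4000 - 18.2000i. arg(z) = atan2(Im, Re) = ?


Re = -14.4, Im = -18.2
arg = atan2(-18.2, -14.4) = -128.3514 degrees

arg(z) = -128.3514 degrees


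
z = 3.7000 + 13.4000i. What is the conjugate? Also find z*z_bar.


z_bar = 3.7000 - 13.4000i
z*z_bar = 3.7^2 + 13.4^2 = 13.69 + 179.56 = 193.25

z_bar = 3.7000 - 13.4000i, z*z_bar = 193.25


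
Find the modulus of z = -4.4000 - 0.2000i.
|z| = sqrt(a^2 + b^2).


|z| = sqrt((-4.4)^2 + (-0.2)^2) = sqrt(19.36 + 0.04) = sqrt(19.4) = 4.4045

|z| = 4.4045


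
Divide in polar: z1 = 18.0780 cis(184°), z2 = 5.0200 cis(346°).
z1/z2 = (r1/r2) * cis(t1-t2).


r = 18.0780 / 5.0200 = 3.6012
theta = 184° - 346° = -162° = 198° (mod 360)

3.6012 cis(198°)


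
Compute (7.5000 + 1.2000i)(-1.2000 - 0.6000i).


Real = 7.5*(-1.2) - 1.2*(-0.6) = -9 - (-0.72) = -8.28
Imag = 7.5*(-0.6) - (1.2)*1.2 = -4.5 - (1.44) = -5.94

-8.2800 - 5.9400i


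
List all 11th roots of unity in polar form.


The 11th roots of unity are cis(360k/11°) for k=0..10
Angle step = 360/11 = 32.7273°
Primitive root: cis(32.7273°)
Primitive root = 0.8413 + 0.5406i

11 roots at angles: 0°, 32.7273°, 65.4545°, 98.1818°, 130.9091°, 163.6364°, 196.3636°, 229.0909°, 261.8182°, 294.5455°, 327.2727°


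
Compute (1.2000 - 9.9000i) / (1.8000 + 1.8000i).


Conjugate of z2 = 1.8000 - 1.8000i
Numerator: (1.2000 - 9.9000i)(1.8000 - 1.8000i) = -15.6600 - 19.9800i
Denominator: 1.8^2 + 1.8^2 = 6.48
Result = (-15.6600 - 19.9800i)/6.48

-2.4167 - 3.0833i


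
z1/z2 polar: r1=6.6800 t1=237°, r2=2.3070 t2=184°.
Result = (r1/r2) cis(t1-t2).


r = 6.6800 / 2.3070 = 2.8955
theta = 237° - 184° = 53° = 53° (mod 360)

2.8955 cis(53°)


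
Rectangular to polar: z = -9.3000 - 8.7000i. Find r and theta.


r = sqrt(86.49+75.69) = sqrt(162.18) = 12.7350
theta = atan2(-8.7, -9.3) = -136.9092 degrees

r = 12.7350, theta = -136.9092 degrees


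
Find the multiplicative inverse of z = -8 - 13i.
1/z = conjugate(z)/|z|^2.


|z|^2 = 64+169 = 233
1/z = (-8 + 13i)/233

1/z = -0.0343 + 0.0558i


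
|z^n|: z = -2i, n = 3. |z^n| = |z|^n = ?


|z| = sqrt(0+4) = sqrt(4) = 2
|z^3| = |z|^3 = 2^3 = 8

|z^3| = 8


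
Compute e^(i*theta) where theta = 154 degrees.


cos(154°) = -0.8988
sin(154°) = 0.4384

e^(i*154°) = -0.8988 + 0.4384i


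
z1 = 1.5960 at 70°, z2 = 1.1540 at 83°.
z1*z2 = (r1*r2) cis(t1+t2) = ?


r = 1.5960 * 1.1540 = 1.8418
theta = 70° + 83° = 153° = 153° (mod 360)

1.8418 cis(153°)


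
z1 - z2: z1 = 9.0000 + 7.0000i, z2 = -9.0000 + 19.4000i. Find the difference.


Real: 9 + 9 = 18
Imag: 7 - 19.4 = -12.4

18.0000 - 12.4000i


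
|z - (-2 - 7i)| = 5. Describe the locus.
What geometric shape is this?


|z - z0| = r is a circle with center z0 and radius r.
Center = (-2, -7), radius = 5

Circle with center (-2, -7) and radius 5


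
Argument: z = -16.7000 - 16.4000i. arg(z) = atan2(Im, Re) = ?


Re = -16.7, Im = -16.4
arg = atan2(-16.4, -16.7) = -135.5193 degrees

arg(z) = -135.5193 degrees


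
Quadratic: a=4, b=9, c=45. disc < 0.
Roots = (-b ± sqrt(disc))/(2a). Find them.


disc = 9^2 - 4*4*45 = 81 - 720 = -639
sqrt(|disc|) = sqrt(639) = 25.2784
Real part = -9/(2*4) = -1.1250
Imag part = 25.2784/(2*4) = 3.1598

-1.1250 ± 3.1598i


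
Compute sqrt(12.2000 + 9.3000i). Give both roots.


|z| = sqrt(148.84+86.49) = 15.3405
sqrt((|z|+a)/2) = sqrt((15.3405+12.2)/2) = sqrt(13.7702) = 3.7108
sqrt((|z|-a)/2) = sqrt((15.3405-12.2)/2) = sqrt(1.5702) = 1.2531

±(3.7108 + 1.2531i) i.e. 3.7108 + 1.2531i and -3.7108 - 1.2531i


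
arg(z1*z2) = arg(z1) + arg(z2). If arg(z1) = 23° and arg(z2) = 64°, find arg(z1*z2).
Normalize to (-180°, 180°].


arg(z1*z2) = 23° + 64° = 87°
Normalized to (-180°, 180°]: 87°

87°


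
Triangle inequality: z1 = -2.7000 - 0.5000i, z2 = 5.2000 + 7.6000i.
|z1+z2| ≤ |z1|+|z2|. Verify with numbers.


|z1| = sqrt((-2.7)^2 + (-0.5)^2) = sqrt(7.54) = 2.7459
|z2| = sqrt(5.2^2 + 7.6^2) = sqrt(84.8) = 9.2087
z1+z2 = 2.5000 + 7.1000i
|z1+z2| = sqrt(56.66) = 7.5273
|z1|+|z2| = 2.7459 + 9.2087 = 11.9546

|z1+z2| = 7.5273 ≤ |z1|+|z2| = 11.9546 (verified)


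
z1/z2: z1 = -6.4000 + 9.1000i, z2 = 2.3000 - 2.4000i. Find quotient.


Conjugate of z2 = 2.3000 + 2.4000i
Numerator: (-6.4000 + 9.1000i)(2.3000 + 2.4000i) = -36.5600 + 5.5700i
Denominator: 2.3^2 + (-2.4)^2 = 11.05
Result = (-36.5600 + 5.5700i)/11.05

-3.3086 + 0.5041i


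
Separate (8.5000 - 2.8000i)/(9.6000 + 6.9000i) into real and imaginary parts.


Multiply by conjugate: (8.5000 - 2.8000i)(9.6000 - 6.9000i) / (9.6^2 + 6.9^2)
Numerator real = 8.5*9.6 - (2.8)*6.9 = 62.28
Numerator imag = -2.8*9.6 - 8.5*6.9 = -85.53
Denominator = 139.77
Re(z) = 62.28/139.77 = 0.4456
Im(z) = -85.53/139.77 = -0.6119

Re(z) = 0.4456, Im(z) = -0.6119


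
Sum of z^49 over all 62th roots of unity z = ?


The roots are w_k = w^k with w = e^(2*pi*i/62), and (w^k)^49 = (w^49)^k.
So S = 1 + u + u^2 + ... + u^(61) with u = w^49.
49 = 0*62 + 49, so 49 is not a multiple of 62: u = w^49 ≠ 1 (w is a primitive 62th root), while u^62 = (w^62)^49 = 1.
Geometric series: S = (1 - u^62)/(1 - u) = (1 - 1)/(1 - u) = 0

S = 0


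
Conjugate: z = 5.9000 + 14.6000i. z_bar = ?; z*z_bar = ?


z_bar = 5.9000 - 14.6000i
z*z_bar = 5.9^2 + 14.6^2 = 34.81 + 213.16 = 247.97

z_bar = 5.9000 - 14.6000i, z*z_bar = 247.97


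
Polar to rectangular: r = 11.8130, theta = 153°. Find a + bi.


a = 11.8130*cos(153°) = 11.8130*(-0.89101) = -10.5255
b = 11.8130*sin(153°) = 11.8130*0.45399 = 5.3630

-10.5255 + 5.3630i


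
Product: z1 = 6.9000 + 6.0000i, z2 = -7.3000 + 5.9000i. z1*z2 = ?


Real = 6.9*(-7.3) - 6*5.9 = -50.37 - 35.4 = -85.77
Imag = 6.9*5.9 - (7.3)*6 = 40.71 - (43.8) = -3.09

-85.7700 - 3.0900i


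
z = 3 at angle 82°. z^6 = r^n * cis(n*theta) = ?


r^6 = 3^6 = 729
n*theta = 6*82° = 492° = 132° (mod 360)
a = 729*cos(132°) = -487.7962
b = 729*sin(132°) = 541.7526

729 cis(132°) = -487.7962 + 541.7526i


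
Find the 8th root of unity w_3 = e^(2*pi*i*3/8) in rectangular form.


Angle = 360*3/8 = 135°
a = cos(135°) = -0.7071
b = sin(135°) = 0.7071

-0.7071 + 0.7071i


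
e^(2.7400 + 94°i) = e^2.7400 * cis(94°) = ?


e^2.7400 = 15.4870
cos(94°) = -0.069756
sin(94°) = 0.997564
Real = 15.4870*(-0.069756) = -1.0803
Imag = 15.4870*0.997564 = 15.4493

-1.0803 + 15.4493i


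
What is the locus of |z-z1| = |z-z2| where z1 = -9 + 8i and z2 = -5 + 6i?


Equal distances means the locus is the perpendicular bisector of z1 and z2.
Midpoint = ((-9+(-5))/2, (8+6)/2) = (-7.0000, 7.0000)

Perpendicular bisector through (-7.0000, 7.0000)


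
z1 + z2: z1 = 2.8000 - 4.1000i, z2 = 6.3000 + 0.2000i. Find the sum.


Real: 2.8 + 6.3 = 9.1
Imag: -4.1 + 0.2 = -3.9

9.1000 - 3.9000i


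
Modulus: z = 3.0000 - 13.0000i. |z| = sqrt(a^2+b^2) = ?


|z| = sqrt(3^2 + (-13)^2) = sqrt(9 + 169) = sqrt(178) = 13.3417

|z| = 13.3417


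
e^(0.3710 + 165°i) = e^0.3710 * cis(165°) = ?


e^0.3710 = 1.4492
cos(165°) = -0.9659
sin(165°) = 0.2588
Real = 1.4492*(-0.9659) = -1.3998
Imag = 1.4492*0.2588 = 0.3751

-1.3998 + 0.3751i


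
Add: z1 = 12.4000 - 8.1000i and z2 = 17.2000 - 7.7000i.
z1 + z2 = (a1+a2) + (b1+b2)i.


Real: 12.4 + 17.2 = 29.6
Imag: -8.1 - 7.7 = -15.8

29.6000 - 15.8000i


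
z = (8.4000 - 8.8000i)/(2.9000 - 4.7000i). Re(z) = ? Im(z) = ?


Multiply by conjugate: (8.4000 - 8.8000i)(2.9000 + 4.7000i) / (2.9^2 + (-4.7)^2)
Numerator real = 8.4*2.9 - (8.8)*(-4.7) = 65.72
Numerator imag = -8.8*2.9 - 8.4*(-4.7) = 13.96
Denominator = 30.5
Re(z) = 65.72/30.5 = 2.1548
Im(z) = 13.96/30.5 = 0.4577

Re(z) = 2.1548, Im(z) = 0.4577


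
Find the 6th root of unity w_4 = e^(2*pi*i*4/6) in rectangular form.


Angle = 360*4/6 = 240°
a = cos(240°) = -0.5000
b = sin(240°) = -0.8660

-0.5000 - 0.8660i


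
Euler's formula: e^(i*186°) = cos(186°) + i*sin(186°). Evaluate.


cos(186°) = -0.9945
sin(186°) = -0.1045

e^(i*186°) = -0.9945 - 0.1045i


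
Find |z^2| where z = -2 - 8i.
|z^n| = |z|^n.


|z| = sqrt(4+64) = sqrt(68) = 8.2462
|z^2| = |z|^2 = (sqrt(68))^2 = 68

|z^2| = 68


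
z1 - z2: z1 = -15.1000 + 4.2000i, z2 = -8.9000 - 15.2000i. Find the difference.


Real: -15.1 + 8.9 = -6.2
Imag: 4.2 + 15.2 = 19.4

-6.2000 + 19.4000i


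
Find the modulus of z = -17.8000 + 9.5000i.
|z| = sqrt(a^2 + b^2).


|z| = sqrt((-17.8)^2 + 9.5^2) = sqrt(316.84 + 90.25) = sqrt(407.09) = 20.1765

|z| = 20.1765


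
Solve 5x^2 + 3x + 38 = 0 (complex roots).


disc = 3^2 - 4*5*38 = 9 - 760 = -751
sqrt(|disc|) = sqrt(751) = 27.4044
Real part = -3/(2*5) = -0.3000
Imag part = 27.4044/(2*5) = 2.7404

-0.3000 ± 2.7404i


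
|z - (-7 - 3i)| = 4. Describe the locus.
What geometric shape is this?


|z - z0| = r is a circle with center z0 and radius r.
Center = (-7, -3), radius = 4

Circle with center (-7, -3) and radius 4


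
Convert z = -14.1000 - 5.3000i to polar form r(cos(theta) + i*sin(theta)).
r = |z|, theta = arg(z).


r = sqrt(198.81+28.09) = sqrt(226.9) = 15.0632
theta = atan2(-5.3, -14.1) = -159.3994 degrees

r = 15.0632, theta = -159.3994 degrees


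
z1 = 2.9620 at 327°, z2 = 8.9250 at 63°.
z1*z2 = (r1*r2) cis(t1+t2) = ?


r = 2.9620 * 8.9250 = 26.4359
theta = 327° + 63° = 390° = 30° (mod 360)

26.4359 cis(30°)


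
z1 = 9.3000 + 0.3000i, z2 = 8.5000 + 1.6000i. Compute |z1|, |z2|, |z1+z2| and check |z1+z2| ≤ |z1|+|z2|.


|z1| = sqrt(9.3^2 + 0.3^2) = sqrt(86.58) = 9.3048
|z2| = sqrt(8.5^2 + 1.6^2) = sqrt(74.81) = 8.6493
z1+z2 = 17.8000 + 1.9000i
|z1+z2| = sqrt(320.45) = 17.9011
|z1|+|z2| = 9.3048 + 8.6493 = 17.9541

|z1+z2| = 17.9011 ≤ |z1|+|z2| = 17.9541 (verified)


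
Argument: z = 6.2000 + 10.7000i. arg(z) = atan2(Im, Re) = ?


Re = 6.2, Im = 10.7
arg = atan2(10.7, 6.2) = 59.9103 degrees

arg(z) = 59.9103 degrees


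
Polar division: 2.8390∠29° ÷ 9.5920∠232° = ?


r = 2.8390 / 9.5920 = 0.2960
theta = 29° - 232° = -203° = 157° (mod 360)

0.2960 cis(157°)


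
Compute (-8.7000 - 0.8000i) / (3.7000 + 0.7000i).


Conjugate of z2 = 3.7000 - 0.7000i
Numerator: (-8.7000 - 0.8000i)(3.7000 - 0.7000i) = -32.7500 + 3.1300i
Denominator: 3.7^2 + 0.7^2 = 14.18
Result = (-32.7500 + 3.1300i)/14.18

-2.3096 + 0.2207i


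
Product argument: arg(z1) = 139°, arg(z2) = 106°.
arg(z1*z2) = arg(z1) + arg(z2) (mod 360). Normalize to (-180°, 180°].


arg(z1*z2) = 139° + 106° = 245°
Normalized to (-180°, 180°]: -115°

-115°


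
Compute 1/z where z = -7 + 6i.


|z|^2 = 49+36 = 85
1/z = (-7 - 6i)/85

1/z = -0.0824 - 0.0706i


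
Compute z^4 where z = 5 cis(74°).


r^4 = 5^4 = 625
n*theta = 4*74° = 296° = 296° (mod 360)
a = 625*cos(296°) = 273.9820
b = 625*sin(296°) = -561.7463

625 cis(296°) = 273.9820 - 561.7463i


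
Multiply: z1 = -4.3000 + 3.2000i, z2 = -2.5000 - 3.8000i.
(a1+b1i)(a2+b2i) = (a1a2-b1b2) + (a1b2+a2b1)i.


Real = -4.3*(-2.5) - 3.2*(-3.8) = 10.75 - (-12.16) = 22.91
Imag = -4.3*(-3.8) - (2.5)*3.2 = 16.34 - (8) = 8.34

22.9100 + 8.3400i


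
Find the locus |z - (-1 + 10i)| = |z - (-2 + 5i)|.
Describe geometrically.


Equal distances means the locus is the perpendicular bisector of z1 and z2.
Midpoint = ((-1+(-2))/2, (10+5)/2) = (-1.5000, 7.5000)

Perpendicular bisector through (-1.5000, 7.5000)


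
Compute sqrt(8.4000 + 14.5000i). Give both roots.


|z| = sqrt(70.56+210.25) = 16.7574
sqrt((|z|+a)/2) = sqrt((16.7574+8.4)/2) = sqrt(12.5787) = 3.5466
sqrt((|z|-a)/2) = sqrt((16.7574-8.4)/2) = sqrt(4.1787) = 2.0442

±(3.5466 + 2.0442i) i.e. 3.5466 + 2.0442i and -3.5466 - 2.0442i


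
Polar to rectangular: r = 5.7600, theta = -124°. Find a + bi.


a = 5.7600*cos(-124°) = 5.7600*(-0.5592) = -3.2210
b = 5.7600*sin(-124°) = 5.7600*(-0.82904) = -4.7753

-3.2210 - 4.7753i


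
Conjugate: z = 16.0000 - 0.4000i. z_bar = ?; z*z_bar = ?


z_bar = 16.0000 + 0.4000i
z*z_bar = 16^2 + (-0.4)^2 = 256 + 0.16 = 256.16

z_bar = 16.0000 + 0.4000i, z*z_bar = 256.16


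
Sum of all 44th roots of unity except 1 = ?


With w = e^(2*pi*i/44), all 44 of the 44th roots of unity w^0 = 1, w, ..., w^(43) sum to 0: 1 + w + ... + w^(43) = (1 - w^44)/(1 - w) = 0 since w^44 = 1, w ≠ 1.
Removing the root 1: w + w^2 + ... + w^(43) = 0 - 1 = -1

Sum = -1


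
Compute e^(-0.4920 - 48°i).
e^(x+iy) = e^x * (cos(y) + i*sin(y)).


e^-0.4920 = 0.6114
cos(-48°) = 0.6691
sin(-48°) = -0.74314
Real = 0.6114*0.6691 = 0.4091
Imag = 0.6114*(-0.74314) = -0.4544

0.4091 - 0.4544i


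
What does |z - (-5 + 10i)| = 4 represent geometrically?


|z - z0| = r is a circle with center z0 and radius r.
Center = (-5, 10), radius = 4

Circle with center (-5, 10) and radius 4


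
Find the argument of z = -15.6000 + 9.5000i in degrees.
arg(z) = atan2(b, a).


Re = -15.6, Im = 9.5
arg = atan2(9.5, -15.6) = 148.6597 degrees

arg(z) = 148.6597 degrees


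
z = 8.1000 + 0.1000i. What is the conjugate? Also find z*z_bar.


z_bar = 8.1000 - 0.1000i
z*z_bar = 8.1^2 + 0.1^2 = 65.61 + 0.01 = 65.62

z_bar = 8.1000 - 0.1000i, z*z_bar = 65.62


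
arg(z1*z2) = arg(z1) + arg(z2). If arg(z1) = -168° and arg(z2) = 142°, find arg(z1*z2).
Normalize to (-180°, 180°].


arg(z1*z2) = -168° + 142° = -26°
Normalized to (-180°, 180°]: -26°

-26°


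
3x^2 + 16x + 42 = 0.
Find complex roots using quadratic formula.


disc = 16^2 - 4*3*42 = 256 - 504 = -248
sqrt(|disc|) = sqrt(248) = 15.7480
Real part = -16/(2*3) = -2.6667
Imag part = 15.7480/(2*3) = 2.6247

-2.6667 ± 2.6247i


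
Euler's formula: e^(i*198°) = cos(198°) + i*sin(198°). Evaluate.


cos(198°) = -0.9511
sin(198°) = -0.3090

e^(i*198°) = -0.9511 - 0.3090i


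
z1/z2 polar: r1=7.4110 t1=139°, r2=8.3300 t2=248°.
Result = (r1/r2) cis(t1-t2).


r = 7.4110 / 8.3300 = 0.8897
theta = 139° - 248° = -109° = 251° (mod 360)

0.8897 cis(251°)


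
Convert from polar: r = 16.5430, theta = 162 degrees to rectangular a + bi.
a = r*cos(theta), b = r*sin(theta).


a = 16.5430*cos(162°) = 16.5430*(-0.951057) = -15.7333
b = 16.5430*sin(162°) = 16.5430*0.30902 = 5.1121

-15.7333 + 5.1121i


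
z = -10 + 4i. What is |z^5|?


|z| = sqrt(100+16) = sqrt(116) = 10.7703
|z^5| = |z|^5 = (sqrt(116))^5 = 116^2 * sqrt(116) = 13456*sqrt(116)

|z^5| = 13456*sqrt(116) ≈ 144925.5553


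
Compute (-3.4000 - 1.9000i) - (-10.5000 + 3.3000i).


Real: -3.4 + 10.5 = 7.1
Imag: -1.9 - 3.3 = -5.2

7.1000 - 5.2000i


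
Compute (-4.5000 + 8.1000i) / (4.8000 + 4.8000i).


Conjugate of z2 = 4.8000 - 4.8000i
Numerator: (-4.5000 + 8.1000i)(4.8000 - 4.8000i) = 17.2800 + 60.4800i
Denominator: 4.8^2 + 4.8^2 = 46.08
Result = (17.2800 + 60.4800i)/46.08

0.3750 + 1.3125i


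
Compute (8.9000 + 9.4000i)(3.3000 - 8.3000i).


Real = 8.9*3.3 - 9.4*(-8.3) = 29.37 - (-78.02) = 107.39
Imag = 8.9*(-8.3) + 3.3*9.4 = -73.87 + 31.02 = -42.85

107.3900 - 42.8500i


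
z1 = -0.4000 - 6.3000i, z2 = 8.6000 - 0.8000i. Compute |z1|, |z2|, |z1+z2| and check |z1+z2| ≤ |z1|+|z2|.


|z1| = sqrt((-0.4)^2 + (-6.3)^2) = sqrt(39.85) = 6.3127
|z2| = sqrt(8.6^2 + (-0.8)^2) = sqrt(74.6) = 8.6371
z1+z2 = 8.2000 - 7.1000i
|z1+z2| = sqrt(117.65) = 10.8467
|z1|+|z2| = 6.3127 + 8.6371 = 14.9498

|z1+z2| = 10.8467 ≤ |z1|+|z2| = 14.9498 (verified)


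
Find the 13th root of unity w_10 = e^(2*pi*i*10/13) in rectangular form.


Angle = 360*10/13 = 276.9231°
a = cos(276.9231°) = 0.1205
b = sin(276.9231°) = -0.9927

0.1205 - 0.9927i


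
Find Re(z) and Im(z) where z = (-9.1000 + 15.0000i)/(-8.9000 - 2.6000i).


Multiply by conjugate: (-9.1000 + 15.0000i)(-8.9000 + 2.6000i) / ((-8.9)^2 + (-2.6)^2)
Numerator real = -9.1*(-8.9) + 15*(-2.6) = 41.99
Numerator imag = 15*(-8.9) - (-9.1)*(-2.6) = -157.16
Denominator = 85.97
Re(z) = 41.99/85.97 = 0.4884
Im(z) = -157.16/85.97 = -1.8281

Re(z) = 0.4884, Im(z) = -1.8281


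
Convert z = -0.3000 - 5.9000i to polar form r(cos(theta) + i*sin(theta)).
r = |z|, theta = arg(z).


r = sqrt(0.09+34.81) = sqrt(34.9) = 5.9076
theta = atan2(-5.9, -0.3) = -92.9108 degrees

r = 5.9076, theta = -92.9108 degrees


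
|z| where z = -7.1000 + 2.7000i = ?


|z| = sqrt((-7.1)^2 + 2.7^2) = sqrt(50.41 + 7.29) = sqrt(57.7) = 7.5961

|z| = 7.5961


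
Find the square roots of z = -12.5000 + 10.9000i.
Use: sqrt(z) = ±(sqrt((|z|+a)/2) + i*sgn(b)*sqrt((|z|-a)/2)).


|z| = sqrt(156.25+118.81) = 16.5849
sqrt((|z|+a)/2) = sqrt((16.5849+(-12.5))/2) = sqrt(2.0425) = 1.4291
sqrt((|z|-a)/2) = sqrt((16.5849-(-12.5))/2) = sqrt(14.5425) = 3.8135

±(1.4291 + 3.8135i) i.e. 1.4291 + 3.8135i and -1.4291 - 3.8135i


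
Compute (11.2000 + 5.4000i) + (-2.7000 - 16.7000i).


Real: 11.2 - 2.7 = 8.5
Imag: 5.4 - 16.7 = -11.3

8.5000 - 11.3000i


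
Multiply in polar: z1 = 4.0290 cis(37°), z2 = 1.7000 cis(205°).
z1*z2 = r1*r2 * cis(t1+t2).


r = 4.0290 * 1.7000 = 6.8493
theta = 37° + 205° = 242° = 242° (mod 360)

6.8493 cis(242°)


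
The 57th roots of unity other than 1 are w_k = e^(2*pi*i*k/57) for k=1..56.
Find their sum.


With w = e^(2*pi*i/57), all 57 of the 57th roots of unity w^0 = 1, w, ..., w^(56) sum to 0: 1 + w + ... + w^(56) = (1 - w^57)/(1 - w) = 0 since w^57 = 1, w ≠ 1.
Removing the root 1: w + w^2 + ... + w^(56) = 0 - 1 = -1

Sum = -1


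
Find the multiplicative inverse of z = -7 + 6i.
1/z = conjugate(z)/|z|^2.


|z|^2 = 49+36 = 85
1/z = (-7 - 6i)/85

1/z = -0.0824 - 0.0706i


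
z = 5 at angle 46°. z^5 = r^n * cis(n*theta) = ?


r^5 = 5^5 = 3125
n*theta = 5*46° = 230° = 230° (mod 360)
a = 3125*cos(230°) = -2008.7113
b = 3125*sin(230°) = -2393.8889

3125 cis(230°) = -2008.7113 - 2393.8889i


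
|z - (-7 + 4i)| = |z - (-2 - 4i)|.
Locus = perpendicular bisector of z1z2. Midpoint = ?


Equal distances means the locus is the perpendicular bisector of z1 and z2.
Midpoint = ((-7+(-2))/2, (4+(-4))/2) = (-4.5000, 0)

Perpendicular bisector through (-4.5000, 0)


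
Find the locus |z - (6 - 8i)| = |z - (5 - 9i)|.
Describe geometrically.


Equal distances means the locus is the perpendicular bisector of z1 and z2.
Midpoint = ((6+5)/2, (-8+(-9))/2) = (5.5000, -8.5000)

Perpendicular bisector through (5.5000, -8.5000)


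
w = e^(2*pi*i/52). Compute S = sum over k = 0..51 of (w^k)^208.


The roots are w_k = w^k with w = e^(2*pi*i/52), and (w^k)^208 = (w^208)^k.
So S = 1 + u + u^2 + ... + u^(51) with u = w^208.
208 = 4*52 + 0, so 208 is a multiple of 52 and u = (w^52)^4 = 1.
Every one of the 52 terms equals 1: S = 52

S = 52


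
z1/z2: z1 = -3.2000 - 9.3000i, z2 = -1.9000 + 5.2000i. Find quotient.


Conjugate of z2 = -1.9000 - 5.2000i
Numerator: (-3.2000 - 9.3000i)(-1.9000 - 5.2000i) = -42.2800 + 34.3100i
Denominator: (-1.9)^2 + 5.2^2 = 30.65
Result = (-42.2800 + 34.3100i)/30.65

-1.3794 + 1.1194i


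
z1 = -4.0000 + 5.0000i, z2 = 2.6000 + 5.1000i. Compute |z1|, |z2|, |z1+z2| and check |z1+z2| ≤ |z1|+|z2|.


|z1| = sqrt((-4)^2 + 5^2) = sqrt(41) = 6.4031
|z2| = sqrt(2.6^2 + 5.1^2) = sqrt(32.77) = 5.7245
z1+z2 = -1.4000 + 10.1000i
|z1+z2| = sqrt(103.97) = 10.1966
|z1|+|z2| = 6.4031 + 5.7245 = 12.1276

|z1+z2| = 10.1966 ≤ |z1|+|z2| = 12.1276 (verified)


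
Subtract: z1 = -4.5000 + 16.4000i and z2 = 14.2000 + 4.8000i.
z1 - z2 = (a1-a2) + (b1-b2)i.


Real: -4.5 - 14.2 = -18.7
Imag: 16.4 - 4.8 = 11.6

-18.7000 + 11.6000i


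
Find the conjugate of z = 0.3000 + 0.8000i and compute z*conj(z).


z_bar = 0.3000 - 0.8000i
z*z_bar = 0.3^2 + 0.8^2 = 0.09 + 0.64 = 0.73

z_bar = 0.3000 - 0.8000i, z*z_bar = 0.73


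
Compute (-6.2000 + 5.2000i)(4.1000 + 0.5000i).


Real = -6.2*4.1 - 5.2*0.5 = -25.42 - 2.6 = -28.02
Imag = -6.2*0.5 + 4.1*5.2 = -3.1 + 21.32 = 18.22

-28.0200 + 18.2200i


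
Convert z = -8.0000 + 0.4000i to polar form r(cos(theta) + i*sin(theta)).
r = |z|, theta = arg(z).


r = sqrt(64+0.16) = sqrt(64.16) = 8.0100
theta = atan2(0.4, -8) = 177.1376 degrees

r = 8.0100, theta = 177.1376 degrees


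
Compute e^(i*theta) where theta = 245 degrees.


cos(245°) = -0.4226
sin(245°) = -0.9063

e^(i*245°) = -0.4226 - 0.9063i


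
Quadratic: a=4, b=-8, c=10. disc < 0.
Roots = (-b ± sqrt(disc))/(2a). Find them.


disc = (-8)^2 - 4*4*10 = 64 - 160 = -96
sqrt(|disc|) = sqrt(96) = 9.7980
Real part = 8/(2*4) = 1.0000
Imag part = 9.7980/(2*4) = 1.2247

1.0000 ± 1.2247i


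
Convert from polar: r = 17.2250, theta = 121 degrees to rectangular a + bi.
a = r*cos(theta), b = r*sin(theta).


a = 17.2250*cos(121°) = 17.2250*(-0.515038) = -8.8715
b = 17.2250*sin(121°) = 17.2250*0.857167 = 14.7647

-8.8715 + 14.7647i


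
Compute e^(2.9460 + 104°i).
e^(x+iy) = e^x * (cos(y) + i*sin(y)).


e^2.9460 = 19.0297
cos(104°) = -0.24192
sin(104°) = 0.970296
Real = 19.0297*(-0.24192) = -4.6037
Imag = 19.0297*0.970296 = 18.4644

-4.6037 + 18.4644i


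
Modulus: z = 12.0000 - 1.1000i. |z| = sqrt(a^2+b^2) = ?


|z| = sqrt(12^2 + (-1.1)^2) = sqrt(144 + 1.21) = sqrt(145.21) = 12.0503

|z| = 12.0503


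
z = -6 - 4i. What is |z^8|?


|z| = sqrt(36+16) = sqrt(52) = 7.2111
|z^8| = |z|^8 = (sqrt(52))^8 = 52^4 = 7311616

|z^8| = 7311616


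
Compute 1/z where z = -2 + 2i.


|z|^2 = 4+4 = 8
1/z = (-2 - 2i)/8

1/z = -0.2500 - 0.2500i


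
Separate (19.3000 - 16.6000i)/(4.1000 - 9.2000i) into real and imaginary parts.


Multiply by conjugate: (19.3000 - 16.6000i)(4.1000 + 9.2000i) / (4.1^2 + (-9.2)^2)
Numerator real = 19.3*4.1 - (16.6)*(-9.2) = 231.85
Numerator imag = -16.6*4.1 - 19.3*(-9.2) = 109.5
Denominator = 101.45
Re(z) = 231.85/101.45 = 2.2854
Im(z) = 109.5/101.45 = 1.0793

Re(z) = 2.2854, Im(z) = 1.0793


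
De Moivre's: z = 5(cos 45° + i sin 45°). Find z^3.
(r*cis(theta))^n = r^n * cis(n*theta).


r^3 = 5^3 = 125
n*theta = 3*45° = 135° = 135° (mod 360)
a = 125*cos(135°) = -88.3883
b = 125*sin(135°) = 88.3883

125 cis(135°) = -88.3883 + 88.3883i


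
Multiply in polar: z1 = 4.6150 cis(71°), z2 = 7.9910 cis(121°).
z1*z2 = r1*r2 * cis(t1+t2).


r = 4.6150 * 7.9910 = 36.8785
theta = 71° + 121° = 192° = 192° (mod 360)

36.8785 cis(192°)


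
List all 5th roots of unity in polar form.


The 5th roots of unity are cis(360k/5°) for k=0..4
Angle step = 360/5 = 72°
Primitive root: cis(72°)
Primitive root = 0.3090 + 0.9511i

5 roots at angles: 0°, 72°, 144°, 216°, 288°


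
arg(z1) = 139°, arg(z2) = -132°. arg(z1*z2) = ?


arg(z1*z2) = 139° - 132° = 7°
Normalized to (-180°, 180°]: 7°

7°


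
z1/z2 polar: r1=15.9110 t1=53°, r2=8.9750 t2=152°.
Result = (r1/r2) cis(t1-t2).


r = 15.9110 / 8.9750 = 1.7728
theta = 53° - 152° = -99° = 261° (mod 360)

1.7728 cis(261°)


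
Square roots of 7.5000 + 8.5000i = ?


|z| = sqrt(56.25+72.25) = 11.3358
sqrt((|z|+a)/2) = sqrt((11.3358+7.5)/2) = sqrt(9.4179) = 3.0689
sqrt((|z|-a)/2) = sqrt((11.3358-7.5)/2) = sqrt(1.9179) = 1.3849

±(3.0689 + 1.3849i) i.e. 3.0689 + 1.3849i and -3.0689 - 1.3849i


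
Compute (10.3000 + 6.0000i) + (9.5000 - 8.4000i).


Real: 10.3 + 9.5 = 19.8
Imag: 6 - 8.4 = -2.4

19.8000 - 2.4000i


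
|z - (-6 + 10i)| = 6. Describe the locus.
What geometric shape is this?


|z - z0| = r is a circle with center z0 and radius r.
Center = (-6, 10), radius = 6

Circle with center (-6, 10) and radius 6


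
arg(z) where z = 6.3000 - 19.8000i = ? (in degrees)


Re = 6.3, Im = -19.8
arg = atan2(-19.8, 6.3) = -72.3499 degrees

arg(z) = -72.3499 degrees
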